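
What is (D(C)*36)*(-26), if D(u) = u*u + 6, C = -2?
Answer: -9360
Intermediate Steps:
D(u) = 6 + u**2 (D(u) = u**2 + 6 = 6 + u**2)
(D(C)*36)*(-26) = ((6 + (-2)**2)*36)*(-26) = ((6 + 4)*36)*(-26) = (10*36)*(-26) = 360*(-26) = -9360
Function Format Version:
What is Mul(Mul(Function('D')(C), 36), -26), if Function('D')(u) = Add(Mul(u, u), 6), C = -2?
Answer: -9360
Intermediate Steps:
Function('D')(u) = Add(6, Pow(u, 2)) (Function('D')(u) = Add(Pow(u, 2), 6) = Add(6, Pow(u, 2)))
Mul(Mul(Function('D')(C), 36), -26) = Mul(Mul(Add(6, Pow(-2, 2)), 36), -26) = Mul(Mul(Add(6, 4), 36), -26) = Mul(Mul(10, 36), -26) = Mul(360, -26) = -9360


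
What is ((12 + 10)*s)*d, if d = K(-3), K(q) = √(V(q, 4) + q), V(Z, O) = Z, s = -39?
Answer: -858*I*√6 ≈ -2101.7*I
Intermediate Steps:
K(q) = √2*√q (K(q) = √(q + q) = √(2*q) = √2*√q)
d = I*√6 (d = √2*√(-3) = √2*(I*√3) = I*√6 ≈ 2.4495*I)
((12 + 10)*s)*d = ((12 + 10)*(-39))*(I*√6) = (22*(-39))*(I*√6) = -858*I*√6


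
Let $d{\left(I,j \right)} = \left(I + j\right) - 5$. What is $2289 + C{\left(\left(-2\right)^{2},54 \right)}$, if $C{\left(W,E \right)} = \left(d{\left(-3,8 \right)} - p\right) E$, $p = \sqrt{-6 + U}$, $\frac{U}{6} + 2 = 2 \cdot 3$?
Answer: $2289 - 162 \sqrt{2} \approx 2059.9$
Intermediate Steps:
$U = 24$ ($U = -12 + 6 \cdot 2 \cdot 3 = -12 + 6 \cdot 6 = -12 + 36 = 24$)
$p = 3 \sqrt{2}$ ($p = \sqrt{-6 + 24} = \sqrt{18} = 3 \sqrt{2} \approx 4.2426$)
$d{\left(I,j \right)} = -5 + I + j$
$C{\left(W,E \right)} = - 3 E \sqrt{2}$ ($C{\left(W,E \right)} = \left(\left(-5 - 3 + 8\right) - 3 \sqrt{2}\right) E = \left(0 - 3 \sqrt{2}\right) E = - 3 \sqrt{2} E = - 3 E \sqrt{2}$)
$2289 + C{\left(\left(-2\right)^{2},54 \right)} = 2289 - 162 \sqrt{2}$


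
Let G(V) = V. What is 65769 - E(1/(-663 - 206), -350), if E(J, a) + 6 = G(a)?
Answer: 66125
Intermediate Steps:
E(J, a) = -6 + a
65769 - E(1/(-663 - 206), -350) = 65769 - (-6 - 350) = 65769 - 1*(-356) = 65769 + 356 = 66125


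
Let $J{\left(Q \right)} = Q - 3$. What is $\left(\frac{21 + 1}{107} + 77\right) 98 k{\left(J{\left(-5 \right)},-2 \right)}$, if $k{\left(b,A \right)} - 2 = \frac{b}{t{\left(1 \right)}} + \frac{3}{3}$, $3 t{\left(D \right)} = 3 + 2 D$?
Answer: $- \frac{7286202}{535} \approx -13619.0$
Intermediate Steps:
$t{\left(D \right)} = 1 + \frac{2 D}{3}$ ($t{\left(D \right)} = \frac{3 + 2 D}{3} = 1 + \frac{2 D}{3}$)
$J{\left(Q \right)} = -3 + Q$
$k{\left(b,A \right)} = 3 + \frac{3 b}{5}$ ($k{\left(b,A \right)} = 2 + \left(\frac{b}{1 + \frac{2}{3} \cdot 1} + \frac{3}{3}\right) = 2 + \left(\frac{b}{1 + \frac{2}{3}} + 3 \cdot \frac{1}{3}\right) = 2 + \left(\frac{b}{\frac{5}{3}} + 1\right) = 2 + \left(b \frac{3}{5} + 1\right) = 2 + \left(\frac{3 b}{5} + 1\right) = 2 + \left(1 + \frac{3 b}{5}\right) = 3 + \frac{3 b}{5}$)
$\left(\frac{21 + 1}{107} + 77\right) 98 k{\left(J{\left(-5 \right)},-2 \right)} = \left(\frac{21 + 1}{107} + 77\right) 98 \left(3 + \frac{3 \left(-3 - 5\right)}{5}\right) = \left(22 \cdot \frac{1}{107} + 77\right) 98 \left(3 + \frac{3}{5} \left(-8\right)\right) = \left(\frac{22}{107} + 77\right) 98 \left(3 - \frac{24}{5}\right) = \frac{8261}{107} \cdot 98 \left(- \frac{9}{5}\right) = \frac{809578}{107} \left(- \frac{9}{5}\right) = - \frac{7286202}{535}$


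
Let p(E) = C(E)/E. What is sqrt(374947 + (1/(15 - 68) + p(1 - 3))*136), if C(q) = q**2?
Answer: sqrt(1052454867)/53 ≈ 612.10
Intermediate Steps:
p(E) = E (p(E) = E**2/E = E)
sqrt(374947 + (1/(15 - 68) + p(1 - 3))*136) = sqrt(374947 + (1/(15 - 68) + (1 - 3))*136) = sqrt(374947 + (1/(-53) - 2)*136) = sqrt(374947 + (-1/53 - 2)*136) = sqrt(374947 - 107/53*136) = sqrt(374947 - 14552/53) = sqrt(19857639/53) = sqrt(1052454867)/53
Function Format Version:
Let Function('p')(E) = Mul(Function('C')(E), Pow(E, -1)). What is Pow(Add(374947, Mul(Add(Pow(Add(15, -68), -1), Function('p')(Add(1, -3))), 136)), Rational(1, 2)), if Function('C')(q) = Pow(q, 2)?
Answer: Mul(Rational(1, 53), Pow(1052454867, Rational(1, 2))) ≈ 612.10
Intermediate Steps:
Function('p')(E) = E (Function('p')(E) = Mul(Pow(E, 2), Pow(E, -1)) = E)
Pow(Add(374947, Mul(Add(Pow(Add(15, -68), -1), Function('p')(Add(1, -3))), 136)), Rational(1, 2)) = Pow(Add(374947, Mul(Add(Pow(Add(15, -68), -1), Add(1, -3)), 136)), Rational(1, 2)) = Pow(Add(374947, Mul(Add(Pow(-53, -1), -2), 136)), Rational(1, 2)) = Pow(Add(374947, Mul(Add(Rational(-1, 53), -2), 136)), Rational(1, 2)) = Pow(Add(374947, Mul(Rational(-107, 53), 136)), Rational(1, 2)) = Pow(Add(374947, Rational(-14552, 53)), Rational(1, 2)) = Pow(Rational(19857639, 53), Rational(1, 2)) = Mul(Rational(1, 53), Pow(1052454867, Rational(1, 2)))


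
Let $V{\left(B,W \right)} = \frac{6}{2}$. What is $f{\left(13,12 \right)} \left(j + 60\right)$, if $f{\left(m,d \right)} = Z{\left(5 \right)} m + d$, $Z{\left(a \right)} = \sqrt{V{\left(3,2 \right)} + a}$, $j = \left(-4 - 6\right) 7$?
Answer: $-120 - 260 \sqrt{2} \approx -487.7$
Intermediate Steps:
$V{\left(B,W \right)} = 3$ ($V{\left(B,W \right)} = 6 \cdot \frac{1}{2} = 3$)
$j = -70$ ($j = \left(-10\right) 7 = -70$)
$Z{\left(a \right)} = \sqrt{3 + a}$
$f{\left(m,d \right)} = d + 2 m \sqrt{2}$ ($f{\left(m,d \right)} = \sqrt{3 + 5} m + d = \sqrt{8} m + d = 2 \sqrt{2} m + d = 2 m \sqrt{2} + d = d + 2 m \sqrt{2}$)
$f{\left(13,12 \right)} \left(j + 60\right) = \left(12 + 2 \cdot 13 \sqrt{2}\right) \left(-70 + 60\right) = \left(12 + 26 \sqrt{2}\right) \left(-10\right) = -120 - 260 \sqrt{2}$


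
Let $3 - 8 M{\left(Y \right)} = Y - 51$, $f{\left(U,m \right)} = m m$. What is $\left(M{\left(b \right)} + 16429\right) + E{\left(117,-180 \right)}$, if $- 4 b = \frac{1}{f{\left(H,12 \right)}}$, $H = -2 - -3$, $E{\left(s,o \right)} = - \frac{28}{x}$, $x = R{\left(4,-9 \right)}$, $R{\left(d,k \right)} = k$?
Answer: $\frac{8416697}{512} \approx 16439.0$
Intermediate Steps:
$x = -9$
$E{\left(s,o \right)} = \frac{28}{9}$ ($E{\left(s,o \right)} = - \frac{28}{-9} = \left(-28\right) \left(- \frac{1}{9}\right) = \frac{28}{9}$)
$H = 1$ ($H = -2 + 3 = 1$)
$f{\left(U,m \right)} = m^{2}$
$b = - \frac{1}{576}$ ($b = - \frac{1}{4 \cdot 12^{2}} = - \frac{1}{4 \cdot 144} = \left(- \frac{1}{4}\right) \frac{1}{144} = - \frac{1}{576} \approx -0.0017361$)
$M{\left(Y \right)} = \frac{27}{4} - \frac{Y}{8}$ ($M{\left(Y \right)} = \frac{3}{8} - \frac{Y - 51}{8} = \frac{3}{8} - \frac{-51 + Y}{8} = \frac{3}{8} - \left(- \frac{51}{8} + \frac{Y}{8}\right) = \frac{27}{4} - \frac{Y}{8}$)
$\left(M{\left(b \right)} + 16429\right) + E{\left(117,-180 \right)} = \left(\left(\frac{27}{4} - - \frac{1}{4608}\right) + 16429\right) + \frac{28}{9} = \left(\left(\frac{27}{4} + \frac{1}{4608}\right) + 16429\right) + \frac{28}{9} = \left(\frac{31105}{4608} + 16429\right) + \frac{28}{9} = \frac{75735937}{4608} + \frac{28}{9} = \frac{8416697}{512}$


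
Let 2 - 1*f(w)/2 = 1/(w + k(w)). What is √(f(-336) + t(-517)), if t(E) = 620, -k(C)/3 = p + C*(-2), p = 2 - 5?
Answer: √3425545662/2343 ≈ 24.980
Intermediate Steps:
p = -3
k(C) = 9 + 6*C (k(C) = -3*(-3 + C*(-2)) = -3*(-3 - 2*C) = 9 + 6*C)
f(w) = 4 - 2/(9 + 7*w) (f(w) = 4 - 2/(w + (9 + 6*w)) = 4 - 2/(9 + 7*w))
√(f(-336) + t(-517)) = √(2*(17 + 14*(-336))/(9 + 7*(-336)) + 620) = √(2*(17 - 4704)/(9 - 2352) + 620) = √(2*(-4687)/(-2343) + 620) = √(2*(-1/2343)*(-4687) + 620) = √(9374/2343 + 620) = √(1462034/2343) = √3425545662/2343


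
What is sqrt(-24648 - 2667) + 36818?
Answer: 36818 + 3*I*sqrt(3035) ≈ 36818.0 + 165.27*I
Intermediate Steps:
sqrt(-24648 - 2667) + 36818 = sqrt(-27315) + 36818 = 3*I*sqrt(3035) + 36818 = 36818 + 3*I*sqrt(3035)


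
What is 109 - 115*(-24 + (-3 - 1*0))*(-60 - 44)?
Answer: -322811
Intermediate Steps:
109 - 115*(-24 + (-3 - 1*0))*(-60 - 44) = 109 - 115*(-24 + (-3 + 0))*(-104) = 109 - 115*(-24 - 3)*(-104) = 109 - (-3105)*(-104) = 109 - 115*2808 = 109 - 322920 = -322811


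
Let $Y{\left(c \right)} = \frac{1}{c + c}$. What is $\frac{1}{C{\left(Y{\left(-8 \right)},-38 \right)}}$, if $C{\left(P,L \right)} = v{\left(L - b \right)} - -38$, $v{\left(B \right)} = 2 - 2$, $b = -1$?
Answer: $\frac{1}{38} \approx 0.026316$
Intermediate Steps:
$v{\left(B \right)} = 0$ ($v{\left(B \right)} = 2 - 2 = 0$)
$Y{\left(c \right)} = \frac{1}{2 c}$
$C{\left(P,L \right)} = 38$ ($C{\left(P,L \right)} = 0 - -38 = 0 + 38 = 38$)
$\frac{1}{C{\left(Y{\left(-8 \right)},-38 \right)}} = \frac{1}{38}$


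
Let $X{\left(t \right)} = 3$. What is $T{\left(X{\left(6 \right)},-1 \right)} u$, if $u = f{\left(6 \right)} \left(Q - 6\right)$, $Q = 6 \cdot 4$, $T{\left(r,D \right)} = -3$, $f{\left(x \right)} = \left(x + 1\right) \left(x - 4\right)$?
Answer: $-756$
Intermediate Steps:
$f{\left(x \right)} = \left(1 + x\right) \left(-4 + x\right)$
$Q = 24$
$u = 252$ ($u = \left(-4 + 6^{2} - 18\right) \left(24 - 6\right) = \left(-4 + 36 - 18\right) 18 = 14 \cdot 18 = 252$)
$T{\left(X{\left(6 \right)},-1 \right)} u = \left(-3\right) 252 = -756$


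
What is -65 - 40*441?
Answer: -17705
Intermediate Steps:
-65 - 40*441 = -65 - 17640 = -17705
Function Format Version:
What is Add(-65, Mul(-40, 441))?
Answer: -17705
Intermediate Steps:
Add(-65, Mul(-40, 441)) = Add(-65, -17640) = -17705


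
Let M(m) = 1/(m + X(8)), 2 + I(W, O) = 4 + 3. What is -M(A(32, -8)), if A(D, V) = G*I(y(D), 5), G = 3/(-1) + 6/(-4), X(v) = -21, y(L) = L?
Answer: 2/87 ≈ 0.022988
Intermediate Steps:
I(W, O) = 5 (I(W, O) = -2 + (4 + 3) = -2 + 7 = 5)
G = -9/2 (G = 3*(-1) + 6*(-1/4) = -3 - 3/2 = -9/2 ≈ -4.5000)
A(D, V) = -45/2 (A(D, V) = -9/2*5 = -45/2)
M(m) = 1/(-21 + m) (M(m) = 1/(m - 21) = 1/(-21 + m))
-M(A(32, -8)) = -1/(-21 - 45/2) = -1/(-87/2) = -1*(-2/87) = 2/87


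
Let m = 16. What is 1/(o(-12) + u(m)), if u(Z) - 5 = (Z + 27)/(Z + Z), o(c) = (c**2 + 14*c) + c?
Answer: -32/949 ≈ -0.033720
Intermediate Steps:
o(c) = c**2 + 15*c
u(Z) = 5 + (27 + Z)/(2*Z) (u(Z) = 5 + (Z + 27)/(Z + Z) = 5 + (27 + Z)/((2*Z)) = 5 + (27 + Z)*(1/(2*Z)) = 5 + (27 + Z)/(2*Z))
1/(o(-12) + u(m)) = 1/(-12*(15 - 12) + (1/2)*(27 + 11*16)/16) = 1/(-12*3 + (1/2)*(1/16)*(27 + 176)) = 1/(-36 + (1/2)*(1/16)*203) = 1/(-36 + 203/32) = 1/(-949/32) = -32/949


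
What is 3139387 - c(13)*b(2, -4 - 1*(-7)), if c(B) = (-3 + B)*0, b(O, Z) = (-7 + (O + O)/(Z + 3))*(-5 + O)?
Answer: 3139387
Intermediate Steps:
b(O, Z) = (-7 + 2*O/(3 + Z))*(-5 + O) (b(O, Z) = (-7 + (2*O)/(3 + Z))*(-5 + O) = (-7 + 2*O/(3 + Z))*(-5 + O))
c(B) = 0
3139387 - c(13)*b(2, -4 - 1*(-7)) = 3139387 - 0*(105 - 31*2 + 2*2**2 + 35*(-4 - 1*(-7)) - 7*2*(-4 - 1*(-7)))/(3 + (-4 - 1*(-7))) = 3139387 - 0*(105 - 62 + 2*4 + 35*(-4 + 7) - 7*2*(-4 + 7))/(3 + (-4 + 7)) = 3139387 - 0*(105 - 62 + 8 + 35*3 - 7*2*3)/(3 + 3) = 3139387 - 0*(105 - 62 + 8 + 105 - 42)/6 = 3139387 - 0*(1/6)*114 = 3139387 - 0*19 = 3139387 - 1*0 = 3139387 + 0 = 3139387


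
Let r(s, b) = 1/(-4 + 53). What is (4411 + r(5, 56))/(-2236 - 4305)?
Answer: -216140/320509 ≈ -0.67437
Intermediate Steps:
r(s, b) = 1/49
(4411 + r(5, 56))/(-2236 - 4305) = (4411 + 1/49)/(-2236 - 4305) = (216140/49)/(-6541) = (216140/49)*(-1/6541) = -216140/320509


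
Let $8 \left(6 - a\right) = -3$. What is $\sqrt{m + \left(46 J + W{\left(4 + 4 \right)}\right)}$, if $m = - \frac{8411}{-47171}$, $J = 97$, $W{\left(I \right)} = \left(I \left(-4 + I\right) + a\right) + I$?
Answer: $\frac{\sqrt{160511945270790}}{188684} \approx 67.146$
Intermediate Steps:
$a = \frac{51}{8}$ ($a = 6 - - \frac{3}{8} = 6 + \frac{3}{8} = \frac{51}{8} \approx 6.375$)
$W{\left(I \right)} = \frac{51}{8} + I + I \left(-4 + I\right)$ ($W{\left(I \right)} = \left(I \left(-4 + I\right) + \frac{51}{8}\right) + I = \left(\frac{51}{8} + I \left(-4 + I\right)\right) + I = \frac{51}{8} + I + I \left(-4 + I\right)$)
$m = \frac{8411}{47171}$ ($m = \left(-8411\right) \left(- \frac{1}{47171}\right) = \frac{8411}{47171} \approx 0.17831$)
$\sqrt{m + \left(46 J + W{\left(4 + 4 \right)}\right)} = \sqrt{\frac{8411}{47171} + \left(46 \cdot 97 + \left(\frac{51}{8} + \left(4 + 4\right)^{2} - 3 \left(4 + 4\right)\right)\right)} = \sqrt{\frac{8411}{47171} + \left(4462 + \left(\frac{51}{8} + 8^{2} - 24\right)\right)} = \sqrt{\frac{8411}{47171} + \left(4462 + \left(\frac{51}{8} + 64 - 24\right)\right)} = \sqrt{\frac{8411}{47171} + \left(4462 + \frac{371}{8}\right)} = \sqrt{\frac{8411}{47171} + \frac{36067}{8}} = \sqrt{\frac{1701383745}{377368}} = \frac{\sqrt{160511945270790}}{188684}$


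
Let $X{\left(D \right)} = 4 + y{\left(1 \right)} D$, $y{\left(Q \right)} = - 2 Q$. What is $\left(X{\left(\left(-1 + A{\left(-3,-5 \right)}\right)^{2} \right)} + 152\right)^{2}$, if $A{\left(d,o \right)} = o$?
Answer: $7056$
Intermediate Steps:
$X{\left(D \right)} = 4 - 2 D$ ($X{\left(D \right)} = 4 + \left(-2\right) 1 D = 4 - 2 D$)
$\left(X{\left(\left(-1 + A{\left(-3,-5 \right)}\right)^{2} \right)} + 152\right)^{2} = \left(\left(4 - 2 \left(-1 - 5\right)^{2}\right) + 152\right)^{2} = \left(\left(4 - 2 \left(-6\right)^{2}\right) + 152\right)^{2} = \left(\left(4 - 72\right) + 152\right)^{2} = \left(-68 + 152\right)^{2} = 84^{2} = 7056$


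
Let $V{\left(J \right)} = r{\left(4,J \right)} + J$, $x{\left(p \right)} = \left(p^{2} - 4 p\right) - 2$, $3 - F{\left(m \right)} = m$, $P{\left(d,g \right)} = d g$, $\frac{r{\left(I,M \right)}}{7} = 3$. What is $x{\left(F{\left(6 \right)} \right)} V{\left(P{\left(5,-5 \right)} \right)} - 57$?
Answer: $-133$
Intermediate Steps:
$r{\left(I,M \right)} = 21$ ($r{\left(I,M \right)} = 7 \cdot 3 = 21$)
$F{\left(m \right)} = 3 - m$
$x{\left(p \right)} = -2 + p^{2} - 4 p$
$V{\left(J \right)} = 21 + J$
$x{\left(F{\left(6 \right)} \right)} V{\left(P{\left(5,-5 \right)} \right)} - 57 = \left(-2 + \left(3 - 6\right)^{2} - 4 \left(3 - 6\right)\right) \left(21 + 5 \left(-5\right)\right) - 57 = \left(-2 + \left(3 - 6\right)^{2} - 4 \left(3 - 6\right)\right) \left(21 - 25\right) - 57 = \left(-2 + \left(-3\right)^{2} - -12\right) \left(-4\right) - 57 = \left(-2 + 9 + 12\right) \left(-4\right) - 57 = 19 \left(-4\right) - 57 = -76 - 57 = -133$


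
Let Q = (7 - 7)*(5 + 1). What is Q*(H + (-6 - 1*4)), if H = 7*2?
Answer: 0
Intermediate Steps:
H = 14
Q = 0 (Q = 0*6 = 0)
Q*(H + (-6 - 1*4)) = 0*(14 + (-6 - 1*4)) = 0*(14 + (-6 - 4)) = 0*(14 - 10) = 0*4 = 0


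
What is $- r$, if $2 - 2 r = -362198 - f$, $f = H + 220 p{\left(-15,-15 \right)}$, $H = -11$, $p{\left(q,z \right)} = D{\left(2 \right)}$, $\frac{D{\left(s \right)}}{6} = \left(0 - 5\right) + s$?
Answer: $- \frac{358229}{2} \approx -1.7911 \cdot 10^{5}$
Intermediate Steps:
$D{\left(s \right)} = -30 + 6 s$ ($D{\left(s \right)} = 6 \left(\left(0 - 5\right) + s\right) = 6 \left(-5 + s\right) = -30 + 6 s$)
$p{\left(q,z \right)} = -18$ ($p{\left(q,z \right)} = -30 + 6 \cdot 2 = -30 + 12 = -18$)
$f = -3971$ ($f = -11 + 220 \left(-18\right) = -11 - 3960 = -3971$)
$r = \frac{358229}{2}$ ($r = 1 - \frac{-362198 - -3971}{2} = 1 - \frac{-362198 + 3971}{2} = 1 - - \frac{358227}{2} = 1 + \frac{358227}{2} = \frac{358229}{2} \approx 1.7911 \cdot 10^{5}$)
$- r = \left(-1\right) \frac{358229}{2} = - \frac{358229}{2}$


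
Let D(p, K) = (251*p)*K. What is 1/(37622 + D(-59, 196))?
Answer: -1/2864942 ≈ -3.4905e-7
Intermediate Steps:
D(p, K) = 251*K*p
1/(37622 + D(-59, 196)) = 1/(37622 + 251*196*(-59)) = 1/(37622 - 2902564) = 1/(-2864942) = -1/2864942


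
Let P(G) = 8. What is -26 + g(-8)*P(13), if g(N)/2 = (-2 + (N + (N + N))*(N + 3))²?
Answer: 222758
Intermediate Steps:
g(N) = 2*(-2 + 3*N*(3 + N))² (g(N) = 2*(-2 + (N + (N + N))*(N + 3))² = 2*(-2 + (N + 2*N)*(3 + N))² = 2*(-2 + (3*N)*(3 + N))² = 2*(-2 + 3*N*(3 + N))²)
-26 + g(-8)*P(13) = -26 + (2*(-2 + 3*(-8)² + 9*(-8))²)*8 = -26 + (2*(-2 + 3*64 - 72)²)*8 = -26 + (2*(-2 + 192 - 72)²)*8 = -26 + (2*118²)*8 = -26 + (2*13924)*8 = -26 + 27848*8 = -26 + 222784 = 222758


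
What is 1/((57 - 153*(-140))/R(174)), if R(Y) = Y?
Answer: 58/7159 ≈ 0.0081017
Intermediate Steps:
1/((57 - 153*(-140))/R(174)) = 1/((57 - 153*(-140))/174) = 1/((57 + 21420)*(1/174)) = 1/(21477*(1/174)) = 1/(7159/58) = 58/7159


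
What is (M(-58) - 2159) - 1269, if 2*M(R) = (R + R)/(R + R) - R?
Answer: -6797/2 ≈ -3398.5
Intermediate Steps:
M(R) = 1/2 - R/2 (M(R) = ((R + R)/(R + R) - R)/2 = ((2*R)/((2*R)) - R)/2 = ((2*R)*(1/(2*R)) - R)/2 = (1 - R)/2 = 1/2 - R/2)
(M(-58) - 2159) - 1269 = ((1/2 - 1/2*(-58)) - 2159) - 1269 = ((1/2 + 29) - 2159) - 1269 = (59/2 - 2159) - 1269 = -4259/2 - 1269 = -6797/2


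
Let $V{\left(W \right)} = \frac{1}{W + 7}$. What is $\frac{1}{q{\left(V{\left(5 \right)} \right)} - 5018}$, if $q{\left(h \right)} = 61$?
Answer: $- \frac{1}{4957} \approx -0.00020173$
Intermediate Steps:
$V{\left(W \right)} = \frac{1}{7 + W}$
$\frac{1}{q{\left(V{\left(5 \right)} \right)} - 5018} = \frac{1}{61 - 5018} = \frac{1}{-4957} = - \frac{1}{4957}$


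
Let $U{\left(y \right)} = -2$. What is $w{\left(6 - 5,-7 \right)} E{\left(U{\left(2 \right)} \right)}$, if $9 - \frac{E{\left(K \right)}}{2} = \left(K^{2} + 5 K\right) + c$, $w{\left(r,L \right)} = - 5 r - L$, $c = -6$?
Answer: $84$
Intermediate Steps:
$w{\left(r,L \right)} = - L - 5 r$
$E{\left(K \right)} = 30 - 10 K - 2 K^{2}$ ($E{\left(K \right)} = 18 - 2 \left(\left(K^{2} + 5 K\right) - 6\right) = 18 - 2 \left(-6 + K^{2} + 5 K\right) = 18 - \left(-12 + 2 K^{2} + 10 K\right) = 30 - 10 K - 2 K^{2}$)
$w{\left(6 - 5,-7 \right)} E{\left(U{\left(2 \right)} \right)} = \left(\left(-1\right) \left(-7\right) - 5 \left(6 - 5\right)\right) \left(30 - -20 - 2 \left(-2\right)^{2}\right) = \left(7 - 5\right) \left(30 + 20 - 8\right) = 2 \cdot 42 = 84$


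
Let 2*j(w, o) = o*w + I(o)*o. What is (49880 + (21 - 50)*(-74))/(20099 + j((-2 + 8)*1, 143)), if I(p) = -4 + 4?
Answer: 26013/10264 ≈ 2.5344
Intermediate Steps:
I(p) = 0
j(w, o) = o*w/2 (j(w, o) = (o*w + 0*o)/2 = (o*w + 0)/2 = (o*w)/2 = o*w/2)
(49880 + (21 - 50)*(-74))/(20099 + j((-2 + 8)*1, 143)) = (49880 + (21 - 50)*(-74))/(20099 + (½)*143*((-2 + 8)*1)) = (49880 - 29*(-74))/(20099 + (½)*143*(6*1)) = (49880 + 2146)/(20099 + (½)*143*6) = 52026/(20099 + 429) = 52026/20528 = 52026*(1/20528) = 26013/10264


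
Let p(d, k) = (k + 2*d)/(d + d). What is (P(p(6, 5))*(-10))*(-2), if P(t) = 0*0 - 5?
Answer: -100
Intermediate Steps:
p(d, k) = (k + 2*d)/(2*d) (p(d, k) = (k + 2*d)/((2*d)) = (k + 2*d)*(1/(2*d)) = (k + 2*d)/(2*d))
P(t) = -5 (P(t) = 0 - 5 = -5)
(P(p(6, 5))*(-10))*(-2) = -5*(-10)*(-2) = 50*(-2) = -100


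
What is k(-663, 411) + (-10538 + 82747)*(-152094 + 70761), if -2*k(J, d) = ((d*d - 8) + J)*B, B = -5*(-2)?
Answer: -5873815847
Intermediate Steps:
B = 10
k(J, d) = 40 - 5*J - 5*d² (k(J, d) = -((d*d - 8) + J)*10/2 = -((d² - 8) + J)*10/2 = -((-8 + d²) + J)*10/2 = -(-8 + J + d²)*10/2 = -(-80 + 10*J + 10*d²)/2 = 40 - 5*J - 5*d²)
k(-663, 411) + (-10538 + 82747)*(-152094 + 70761) = (40 - 5*(-663) - 5*411²) + (-10538 + 82747)*(-152094 + 70761) = (40 + 3315 - 5*168921) + 72209*(-81333) = (40 + 3315 - 844605) - 5872974597 = -841250 - 5872974597 = -5873815847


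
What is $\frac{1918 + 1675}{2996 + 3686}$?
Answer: $\frac{3593}{6682} \approx 0.53771$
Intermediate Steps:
$\frac{1918 + 1675}{2996 + 3686} = \frac{3593}{6682}$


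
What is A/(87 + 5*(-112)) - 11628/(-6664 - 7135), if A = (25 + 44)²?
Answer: -60196995/6526927 ≈ -9.2229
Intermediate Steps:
A = 4761 (A = 69² = 4761)
A/(87 + 5*(-112)) - 11628/(-6664 - 7135) = 4761/(87 + 5*(-112)) - 11628/(-6664 - 7135) = 4761/(87 - 560) - 11628/(-13799) = 4761/(-473) - 11628*(-1/13799) = 4761*(-1/473) + 11628/13799 = -4761/473 + 11628/13799 = -60196995/6526927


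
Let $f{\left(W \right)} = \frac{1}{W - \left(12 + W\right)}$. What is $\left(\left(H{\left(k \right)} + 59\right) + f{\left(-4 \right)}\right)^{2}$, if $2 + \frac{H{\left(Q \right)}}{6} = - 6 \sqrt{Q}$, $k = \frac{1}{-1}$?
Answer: $\frac{130345}{144} - 3378 i \approx 905.17 - 3378.0 i$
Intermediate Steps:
$k = -1$
$H{\left(Q \right)} = -12 - 36 \sqrt{Q}$ ($H{\left(Q \right)} = -12 + 6 \left(- 6 \sqrt{Q}\right) = -12 - 36 \sqrt{Q}$)
$f{\left(W \right)} = - \frac{1}{12}$ ($f{\left(W \right)} = \frac{1}{-12} = - \frac{1}{12}$)
$\left(\left(H{\left(k \right)} + 59\right) + f{\left(-4 \right)}\right)^{2} = \left(\left(\left(-12 - 36 \sqrt{-1}\right) + 59\right) - \frac{1}{12}\right)^{2} = \left(\left(\left(-12 - 36 i\right) + 59\right) - \frac{1}{12}\right)^{2} = \left(\left(47 - 36 i\right) - \frac{1}{12}\right)^{2} = \left(\frac{563}{12} - 36 i\right)^{2}$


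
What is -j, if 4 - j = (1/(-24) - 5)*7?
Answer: -943/24 ≈ -39.292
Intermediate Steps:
j = 943/24 (j = 4 - (1/(-24) - 5)*7 = 4 - (-1/24 - 5)*7 = 4 - (-121)*7/24 = 4 - 1*(-847/24) = 4 + 847/24 = 943/24 ≈ 39.292)
-j = -1*943/24 = -943/24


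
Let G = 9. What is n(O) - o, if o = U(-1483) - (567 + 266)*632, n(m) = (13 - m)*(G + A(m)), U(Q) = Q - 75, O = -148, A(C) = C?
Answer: 505635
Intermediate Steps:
U(Q) = -75 + Q
n(m) = (9 + m)*(13 - m) (n(m) = (13 - m)*(9 + m) = (9 + m)*(13 - m))
o = -528014 (o = (-75 - 1483) - (567 + 266)*632 = -1558 - 833*632 = -1558 - 1*526456 = -1558 - 526456 = -528014)
n(O) - o = (117 - 1*(-148)**2 + 4*(-148)) - 1*(-528014) = (117 - 1*21904 - 592) + 528014 = (117 - 21904 - 592) + 528014 = -22379 + 528014 = 505635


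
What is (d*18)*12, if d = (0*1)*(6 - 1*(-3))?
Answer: 0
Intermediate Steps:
d = 0 (d = 0*(6 + 3) = 0*9 = 0)
(d*18)*12 = (0*18)*12 = 0*12 = 0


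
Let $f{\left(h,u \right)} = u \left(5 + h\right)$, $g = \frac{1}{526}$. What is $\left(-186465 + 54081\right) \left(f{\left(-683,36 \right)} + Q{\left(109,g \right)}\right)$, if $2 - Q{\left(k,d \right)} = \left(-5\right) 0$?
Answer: $3230963904$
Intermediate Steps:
$g = \frac{1}{526} \approx 0.0019011$
$Q{\left(k,d \right)} = 2$ ($Q{\left(k,d \right)} = 2 - \left(-5\right) 0 = 2 - 0 = 2 + 0 = 2$)
$\left(-186465 + 54081\right) \left(f{\left(-683,36 \right)} + Q{\left(109,g \right)}\right) = \left(-186465 + 54081\right) \left(36 \left(5 - 683\right) + 2\right) = - 132384 \left(36 \left(-678\right) + 2\right) = - 132384 \left(-24408 + 2\right) = \left(-132384\right) \left(-24406\right) = 3230963904$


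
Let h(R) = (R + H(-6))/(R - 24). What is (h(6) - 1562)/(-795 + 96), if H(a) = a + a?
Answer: 4685/2097 ≈ 2.2341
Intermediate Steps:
H(a) = 2*a
h(R) = (-12 + R)/(-24 + R) (h(R) = (R + 2*(-6))/(R - 24) = (R - 12)/(-24 + R) = (-12 + R)/(-24 + R))
(h(6) - 1562)/(-795 + 96) = ((-12 + 6)/(-24 + 6) - 1562)/(-795 + 96) = (-6/(-18) - 1562)/(-699) = (-1/18*(-6) - 1562)*(-1/699) = (⅓ - 1562)*(-1/699) = -4685/3*(-1/699) = 4685/2097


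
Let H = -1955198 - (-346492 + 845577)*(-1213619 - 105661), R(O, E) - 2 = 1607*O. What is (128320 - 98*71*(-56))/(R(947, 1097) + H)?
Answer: 517968/658432425433 ≈ 7.8667e-7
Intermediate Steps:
R(O, E) = 2 + 1607*O
H = 658430903602 (H = -1955198 - 499085*(-1319280) = -1955198 - 1*(-658432858800) = -1955198 + 658432858800 = 658430903602)
(128320 - 98*71*(-56))/(R(947, 1097) + H) = (128320 - 98*71*(-56))/((2 + 1607*947) + 658430903602) = (128320 - 6958*(-56))/((2 + 1521829) + 658430903602) = (128320 + 389648)/(1521831 + 658430903602) = 517968/658432425433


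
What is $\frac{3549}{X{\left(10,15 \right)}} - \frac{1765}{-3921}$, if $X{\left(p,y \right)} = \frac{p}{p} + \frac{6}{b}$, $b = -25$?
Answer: $\frac{347924260}{74499} \approx 4670.2$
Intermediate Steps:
$X{\left(p,y \right)} = \frac{19}{25}$ ($X{\left(p,y \right)} = \frac{p}{p} + \frac{6}{-25} = 1 + 6 \left(- \frac{1}{25}\right) = 1 - \frac{6}{25} = \frac{19}{25}$)
$\frac{3549}{X{\left(10,15 \right)}} - \frac{1765}{-3921} = \frac{3549}{\frac{19}{25}} - \frac{1765}{-3921} = 3549 \cdot \frac{25}{19} - - \frac{1765}{3921} = \frac{88725}{19} + \frac{1765}{3921} = \frac{347924260}{74499}$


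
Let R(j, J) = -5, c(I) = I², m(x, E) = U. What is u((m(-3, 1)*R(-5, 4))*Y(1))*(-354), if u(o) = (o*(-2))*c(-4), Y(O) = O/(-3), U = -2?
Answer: -37760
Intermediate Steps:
Y(O) = -O/3 (Y(O) = O*(-⅓) = -O/3)
m(x, E) = -2
u(o) = -32*o (u(o) = (o*(-2))*(-4)² = -2*o*16 = -32*o)
u((m(-3, 1)*R(-5, 4))*Y(1))*(-354) = -32*(-2*(-5))*(-⅓*1)*(-354) = -320*(-1)/3*(-354) = -32*(-10/3)*(-354) = (320/3)*(-354) = -37760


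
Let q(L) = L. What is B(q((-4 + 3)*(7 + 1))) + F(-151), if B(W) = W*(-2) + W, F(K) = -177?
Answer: -169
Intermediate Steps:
B(W) = -W (B(W) = -2*W + W = -W)
B(q((-4 + 3)*(7 + 1))) + F(-151) = -(-4 + 3)*(7 + 1) - 177 = -(-1)*8 - 177 = -1*(-8) - 177 = 8 - 177 = -169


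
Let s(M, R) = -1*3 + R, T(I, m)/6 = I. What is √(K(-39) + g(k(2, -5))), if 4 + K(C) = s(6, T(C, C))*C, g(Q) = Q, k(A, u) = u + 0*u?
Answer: 9*√114 ≈ 96.094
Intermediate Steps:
T(I, m) = 6*I
k(A, u) = u (k(A, u) = u + 0 = u)
s(M, R) = -3 + R
K(C) = -4 + C*(-3 + 6*C) (K(C) = -4 + (-3 + 6*C)*C = -4 + C*(-3 + 6*C))
√(K(-39) + g(k(2, -5))) = √((-4 + 3*(-39)*(-1 + 2*(-39))) - 5) = √((-4 + 3*(-39)*(-1 - 78)) - 5) = √((-4 + 3*(-39)*(-79)) - 5) = √((-4 + 9243) - 5) = √(9239 - 5) = √9234 = 9*√114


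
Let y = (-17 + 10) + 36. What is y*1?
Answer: 29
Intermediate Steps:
y = 29 (y = -7 + 36 = 29)
y*1 = 29*1 = 29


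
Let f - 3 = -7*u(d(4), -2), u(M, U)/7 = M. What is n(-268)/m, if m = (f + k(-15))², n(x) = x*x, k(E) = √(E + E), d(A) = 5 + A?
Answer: 71824/(-438 + I*√30)² ≈ 0.37421 + 0.0093606*I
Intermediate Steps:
k(E) = √2*√E (k(E) = √(2*E) = √2*√E)
u(M, U) = 7*M
n(x) = x²
f = -438 (f = 3 - 49*(5 + 4) = 3 - 49*9 = 3 - 7*63 = 3 - 441 = -438)
m = (-438 + I*√30)² (m = (-438 + √2*√(-15))² = (-438 + √2*(I*√15))² = (-438 + I*√30)² ≈ 1.9181e+5 - 4798.0*I)
n(-268)/m = (-268)²/((-438 + I*√30)²) = 71824/(-438 + I*√30)²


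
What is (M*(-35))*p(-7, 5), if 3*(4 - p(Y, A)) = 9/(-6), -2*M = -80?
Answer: -6300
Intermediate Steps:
M = 40 (M = -½*(-80) = 40)
p(Y, A) = 9/2 (p(Y, A) = 4 - 3/(-6) = 4 - 3*(-1)/6 = 4 - ⅓*(-3/2) = 4 + ½ = 9/2)
(M*(-35))*p(-7, 5) = (40*(-35))*(9/2) = -1400*9/2 = -6300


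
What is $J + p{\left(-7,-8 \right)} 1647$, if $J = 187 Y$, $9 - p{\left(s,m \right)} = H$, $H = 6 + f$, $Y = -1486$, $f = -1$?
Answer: $-271294$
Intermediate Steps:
$H = 5$ ($H = 6 - 1 = 5$)
$p{\left(s,m \right)} = 4$ ($p{\left(s,m \right)} = 9 - 5 = 4$)
$J = -277882$ ($J = 187 \left(-1486\right) = -277882$)
$J + p{\left(-7,-8 \right)} 1647 = -277882 + 4 \cdot 1647 = -277882 + 6588 = -271294$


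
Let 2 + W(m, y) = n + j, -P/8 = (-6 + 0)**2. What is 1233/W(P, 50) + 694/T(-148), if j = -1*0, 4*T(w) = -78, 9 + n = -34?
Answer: -12283/195 ≈ -62.990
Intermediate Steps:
n = -43 (n = -9 - 34 = -43)
T(w) = -39/2 (T(w) = (1/4)*(-78) = -39/2)
j = 0
P = -288 (P = -8*(-6 + 0)**2 = -8*(-6)**2 = -8*36 = -288)
W(m, y) = -45 (W(m, y) = -2 + (-43 + 0) = -2 - 43 = -45)
1233/W(P, 50) + 694/T(-148) = 1233/(-45) + 694/(-39/2) = 1233*(-1/45) + 694*(-2/39) = -137/5 - 1388/39 = -12283/195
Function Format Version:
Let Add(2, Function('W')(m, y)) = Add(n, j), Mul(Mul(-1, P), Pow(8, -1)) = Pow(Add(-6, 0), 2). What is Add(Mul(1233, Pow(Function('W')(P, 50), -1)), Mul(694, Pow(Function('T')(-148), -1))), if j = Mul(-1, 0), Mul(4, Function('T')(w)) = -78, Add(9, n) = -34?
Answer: Rational(-12283, 195) ≈ -62.990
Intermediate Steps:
n = -43 (n = Add(-9, -34) = -43)
Function('T')(w) = Rational(-39, 2) (Function('T')(w) = Mul(Rational(1, 4), -78) = Rational(-39, 2))
j = 0
P = -288 (P = Mul(-8, Pow(Add(-6, 0), 2)) = Mul(-8, Pow(-6, 2)) = Mul(-8, 36) = -288)
Function('W')(m, y) = -45 (Function('W')(m, y) = Add(-2, Add(-43, 0)) = Add(-2, -43) = -45)
Add(Mul(1233, Pow(Function('W')(P, 50), -1)), Mul(694, Pow(Function('T')(-148), -1))) = Add(Mul(1233, Pow(-45, -1)), Mul(694, Pow(Rational(-39, 2), -1))) = Add(Mul(1233, Rational(-1, 45)), Mul(694, Rational(-2, 39))) = Add(Rational(-137, 5), Rational(-1388, 39)) = Rational(-12283, 195)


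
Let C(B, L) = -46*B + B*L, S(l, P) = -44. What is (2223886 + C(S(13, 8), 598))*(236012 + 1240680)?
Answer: 3248128769816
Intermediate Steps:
(2223886 + C(S(13, 8), 598))*(236012 + 1240680) = (2223886 - 44*(-46 + 598))*(236012 + 1240680) = (2223886 - 44*552)*1476692 = (2223886 - 24288)*1476692 = 2199598*1476692 = 3248128769816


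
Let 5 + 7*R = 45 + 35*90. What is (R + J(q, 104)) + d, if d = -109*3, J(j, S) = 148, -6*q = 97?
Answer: 1937/7 ≈ 276.71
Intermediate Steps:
q = -97/6 (q = -⅙*97 = -97/6 ≈ -16.167)
R = 3190/7 (R = -5/7 + (45 + 35*90)/7 = -5/7 + (45 + 3150)/7 = -5/7 + (⅐)*3195 = -5/7 + 3195/7 = 3190/7 ≈ 455.71)
d = -327
(R + J(q, 104)) + d = (3190/7 + 148) - 327 = 4226/7 - 327 = 1937/7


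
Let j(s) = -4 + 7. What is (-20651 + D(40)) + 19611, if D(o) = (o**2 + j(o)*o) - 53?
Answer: 627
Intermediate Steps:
j(s) = 3
D(o) = -53 + o**2 + 3*o (D(o) = (o**2 + 3*o) - 53 = -53 + o**2 + 3*o)
(-20651 + D(40)) + 19611 = (-20651 + (-53 + 40**2 + 3*40)) + 19611 = (-20651 + (-53 + 1600 + 120)) + 19611 = (-20651 + 1667) + 19611 = -18984 + 19611 = 627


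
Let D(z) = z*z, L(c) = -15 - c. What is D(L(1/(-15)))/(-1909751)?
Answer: -50176/429693975 ≈ -0.00011677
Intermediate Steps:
D(z) = z²
D(L(1/(-15)))/(-1909751) = (-15 - 1/(-15))²/(-1909751) = (-15 - 1*(-1/15))²*(-1/1909751) = (-15 + 1/15)²*(-1/1909751) = (-224/15)²*(-1/1909751) = (50176/225)*(-1/1909751) = -50176/429693975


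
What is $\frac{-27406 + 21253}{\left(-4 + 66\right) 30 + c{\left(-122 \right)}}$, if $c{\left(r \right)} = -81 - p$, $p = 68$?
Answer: $- \frac{6153}{1711} \approx -3.5961$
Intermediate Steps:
$c{\left(r \right)} = -149$ ($c{\left(r \right)} = -81 - 68 = -149$)
$\frac{-27406 + 21253}{\left(-4 + 66\right) 30 + c{\left(-122 \right)}} = \frac{-27406 + 21253}{\left(-4 + 66\right) 30 - 149} = - \frac{6153}{62 \cdot 30 - 149} = - \frac{6153}{1860 - 149} = - \frac{6153}{1711}$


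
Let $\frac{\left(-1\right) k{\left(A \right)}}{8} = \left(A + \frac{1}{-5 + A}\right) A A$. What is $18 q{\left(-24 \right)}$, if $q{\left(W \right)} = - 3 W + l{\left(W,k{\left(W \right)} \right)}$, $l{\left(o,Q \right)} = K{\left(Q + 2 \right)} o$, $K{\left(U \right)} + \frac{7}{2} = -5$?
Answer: $4968$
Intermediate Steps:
$K{\left(U \right)} = - \frac{17}{2}$ ($K{\left(U \right)} = - \frac{7}{2} - 5 = - \frac{17}{2}$)
$k{\left(A \right)} = - 8 A^{2} \left(A + \frac{1}{-5 + A}\right)$ ($k{\left(A \right)} = - 8 \left(A + \frac{1}{-5 + A}\right) A A = - 8 A \left(A + \frac{1}{-5 + A}\right) A = - 8 A^{2} \left(A + \frac{1}{-5 + A}\right)$)
$l{\left(o,Q \right)} = - \frac{17 o}{2}$
$q{\left(W \right)} = - \frac{23 W}{2}$ ($q{\left(W \right)} = - 3 W - \frac{17 W}{2} = - \frac{23 W}{2}$)
$18 q{\left(-24 \right)} = 18 \left(\left(- \frac{23}{2}\right) \left(-24\right)\right) = 18 \cdot 276 = 4968$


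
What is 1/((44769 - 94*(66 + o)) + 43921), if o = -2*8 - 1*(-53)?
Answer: 1/79008 ≈ 1.2657e-5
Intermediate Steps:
o = 37 (o = -16 + 53 = 37)
1/((44769 - 94*(66 + o)) + 43921) = 1/((44769 - 94*(66 + 37)) + 43921) = 1/((44769 - 94*103) + 43921) = 1/((44769 - 9682) + 43921) = 1/(35087 + 43921) = 1/79008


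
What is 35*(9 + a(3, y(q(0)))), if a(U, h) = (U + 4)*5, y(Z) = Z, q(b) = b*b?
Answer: 1540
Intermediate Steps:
q(b) = b²
a(U, h) = 20 + 5*U (a(U, h) = (4 + U)*5 = 20 + 5*U)
35*(9 + a(3, y(q(0)))) = 35*(9 + (20 + 5*3)) = 35*(9 + (20 + 15)) = 35*(9 + 35) = 35*44 = 1540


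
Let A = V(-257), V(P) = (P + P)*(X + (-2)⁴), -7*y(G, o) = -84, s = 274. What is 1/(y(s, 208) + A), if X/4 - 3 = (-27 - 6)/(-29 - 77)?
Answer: -53/796064 ≈ -6.6578e-5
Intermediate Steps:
y(G, o) = 12 (y(G, o) = -⅐*(-84) = 12)
X = 702/53 (X = 12 + 4*((-27 - 6)/(-29 - 77)) = 12 + 4*(-33/(-106)) = 12 + 4*(-33*(-1/106)) = 12 + 4*(33/106) = 12 + 66/53 = 702/53 ≈ 13.245)
V(P) = 3100*P/53 (V(P) = (P + P)*(702/53 + (-2)⁴) = (2*P)*(702/53 + 16) = (2*P)*(1550/53) = 3100*P/53)
A = -796700/53 (A = (3100/53)*(-257) = -796700/53 ≈ -15032.)
1/(y(s, 208) + A) = 1/(12 - 796700/53) = 1/(-796064/53) = -53/796064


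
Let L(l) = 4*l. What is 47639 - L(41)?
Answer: 47475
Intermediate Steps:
47639 - L(41) = 47639 - 4*41 = 47639 - 1*164 = 47639 - 164 = 47475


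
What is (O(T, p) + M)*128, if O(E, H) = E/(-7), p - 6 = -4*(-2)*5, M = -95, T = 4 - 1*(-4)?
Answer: -86144/7 ≈ -12306.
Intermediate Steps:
T = 8 (T = 4 + 4 = 8)
p = 46 (p = 6 - 4*(-2)*5 = 6 + 8*5 = 6 + 40 = 46)
O(E, H) = -E/7 (O(E, H) = E*(-⅐) = -E/7)
(O(T, p) + M)*128 = (-⅐*8 - 95)*128 = (-8/7 - 95)*128 = -673/7*128 = -86144/7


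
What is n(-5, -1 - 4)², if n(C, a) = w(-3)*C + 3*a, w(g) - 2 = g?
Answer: 100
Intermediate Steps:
w(g) = 2 + g
n(C, a) = -C + 3*a (n(C, a) = (2 - 3)*C + 3*a = -C + 3*a)
n(-5, -1 - 4)² = (-1*(-5) + 3*(-1 - 4))² = (5 + 3*(-5))² = (5 - 15)² = (-10)² = 100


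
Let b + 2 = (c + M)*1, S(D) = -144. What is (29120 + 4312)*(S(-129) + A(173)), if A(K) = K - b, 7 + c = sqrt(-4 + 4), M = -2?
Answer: 1337280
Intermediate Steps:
c = -7 (c = -7 + sqrt(-4 + 4) = -7 + sqrt(0) = -7 + 0 = -7)
b = -11 (b = -2 + (-7 - 2)*1 = -2 - 9*1 = -2 - 9 = -11)
A(K) = 11 + K (A(K) = K - 1*(-11) = K + 11 = 11 + K)
(29120 + 4312)*(S(-129) + A(173)) = (29120 + 4312)*(-144 + (11 + 173)) = 33432*(-144 + 184) = 33432*40 = 1337280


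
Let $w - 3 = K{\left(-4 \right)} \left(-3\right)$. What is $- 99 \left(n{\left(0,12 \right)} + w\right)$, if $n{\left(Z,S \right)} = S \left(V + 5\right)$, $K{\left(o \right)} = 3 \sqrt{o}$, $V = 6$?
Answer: $-13365 + 1782 i \approx -13365.0 + 1782.0 i$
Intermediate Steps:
$n{\left(Z,S \right)} = 11 S$ ($n{\left(Z,S \right)} = S \left(6 + 5\right) = S 11 = 11 S$)
$w = 3 - 18 i$ ($w = 3 + 3 \sqrt{-4} \left(-3\right) = 3 + 3 \cdot 2 i \left(-3\right) = 3 + 6 i \left(-3\right) = 3 - 18 i \approx 3.0 - 18.0 i$)
$- 99 \left(n{\left(0,12 \right)} + w\right) = - 99 \left(11 \cdot 12 + \left(3 - 18 i\right)\right) = - 99 \left(132 + \left(3 - 18 i\right)\right) = - 99 \left(135 - 18 i\right) = -13365 + 1782 i$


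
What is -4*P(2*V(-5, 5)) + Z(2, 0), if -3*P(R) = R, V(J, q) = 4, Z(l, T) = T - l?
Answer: 26/3 ≈ 8.6667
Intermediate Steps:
P(R) = -R/3
-4*P(2*V(-5, 5)) + Z(2, 0) = -(-4)*2*4/3 + (0 - 1*2) = -(-4)*8/3 + (0 - 2) = -4*(-8/3) - 2 = 32/3 - 2 = 26/3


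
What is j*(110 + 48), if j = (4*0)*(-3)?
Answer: 0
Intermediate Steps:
j = 0 (j = 0*(-3) = 0)
j*(110 + 48) = 0*(110 + 48) = 0*158 = 0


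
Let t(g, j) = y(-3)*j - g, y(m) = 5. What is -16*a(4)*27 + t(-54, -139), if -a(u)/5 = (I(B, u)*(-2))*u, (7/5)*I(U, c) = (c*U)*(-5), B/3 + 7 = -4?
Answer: -57028487/7 ≈ -8.1469e+6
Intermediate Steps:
B = -33 (B = -21 + 3*(-4) = -21 - 12 = -33)
I(U, c) = -25*U*c/7 (I(U, c) = 5*((c*U)*(-5))/7 = 5*((U*c)*(-5))/7 = 5*(-5*U*c)/7 = -25*U*c/7)
a(u) = 8250*u**2/7 (a(u) = -5*-25/7*(-33)*u*(-2)*u = -5*(825*u/7)*(-2)*u = -5*(-1650*u/7)*u = -(-8250)*u**2/7 = 8250*u**2/7)
t(g, j) = -g + 5*j (t(g, j) = 5*j - g = -g + 5*j)
-16*a(4)*27 + t(-54, -139) = -132000*4**2/7*27 + (-1*(-54) + 5*(-139)) = -132000*16/7*27 + (54 - 695) = -16*132000/7*27 - 641 = -2112000/7*27 - 641 = -57024000/7 - 641 = -57028487/7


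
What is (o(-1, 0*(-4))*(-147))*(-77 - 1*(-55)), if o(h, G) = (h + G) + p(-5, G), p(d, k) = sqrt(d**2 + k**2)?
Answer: 12936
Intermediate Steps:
o(h, G) = G + h + sqrt(25 + G**2) (o(h, G) = (h + G) + sqrt((-5)**2 + G**2) = (G + h) + sqrt(25 + G**2) = G + h + sqrt(25 + G**2))
(o(-1, 0*(-4))*(-147))*(-77 - 1*(-55)) = ((0*(-4) - 1 + sqrt(25 + (0*(-4))**2))*(-147))*(-77 - 1*(-55)) = ((0 - 1 + sqrt(25 + 0**2))*(-147))*(-77 + 55) = ((0 - 1 + sqrt(25 + 0))*(-147))*(-22) = ((0 - 1 + sqrt(25))*(-147))*(-22) = ((0 - 1 + 5)*(-147))*(-22) = (4*(-147))*(-22) = -588*(-22) = 12936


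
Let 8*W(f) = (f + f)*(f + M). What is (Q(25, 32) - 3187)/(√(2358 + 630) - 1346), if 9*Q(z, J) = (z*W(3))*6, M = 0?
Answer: 4239227/1808728 + 18897*√83/1808728 ≈ 2.4389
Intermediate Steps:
W(f) = f²/4 (W(f) = ((f + f)*(f + 0))/8 = ((2*f)*f)/8 = (2*f²)/8 = f²/4)
Q(z, J) = 3*z/2 (Q(z, J) = ((z*((¼)*3²))*6)/9 = ((z*((¼)*9))*6)/9 = ((z*(9/4))*6)/9 = ((9*z/4)*6)/9 = (27*z/2)/9 = 3*z/2)
(Q(25, 32) - 3187)/(√(2358 + 630) - 1346) = ((3/2)*25 - 3187)/(√(2358 + 630) - 1346) = (75/2 - 3187)/(√2988 - 1346) = -6299/(2*(6*√83 - 1346)) = -6299/(2*(-1346 + 6*√83))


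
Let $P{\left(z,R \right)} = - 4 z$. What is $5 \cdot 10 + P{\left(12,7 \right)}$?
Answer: $2$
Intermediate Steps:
$5 \cdot 10 + P{\left(12,7 \right)} = 5 \cdot 10 - 48 = 50 - 48 = 2$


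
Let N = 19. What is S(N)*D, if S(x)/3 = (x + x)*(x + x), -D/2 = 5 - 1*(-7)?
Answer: -103968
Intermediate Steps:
D = -24 (D = -2*(5 - 1*(-7)) = -2*(5 + 7) = -2*12 = -24)
S(x) = 12*x² (S(x) = 3*((x + x)*(x + x)) = 3*((2*x)*(2*x)) = 3*(4*x²) = 12*x²)
S(N)*D = (12*19²)*(-24) = (12*361)*(-24) = 4332*(-24) = -103968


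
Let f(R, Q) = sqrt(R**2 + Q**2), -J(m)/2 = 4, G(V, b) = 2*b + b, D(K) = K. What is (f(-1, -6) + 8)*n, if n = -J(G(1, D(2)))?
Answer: 64 + 8*sqrt(37) ≈ 112.66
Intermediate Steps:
G(V, b) = 3*b
J(m) = -8 (J(m) = -2*4 = -8)
f(R, Q) = sqrt(Q**2 + R**2)
n = 8 (n = -1*(-8) = 8)
(f(-1, -6) + 8)*n = (sqrt((-6)**2 + (-1)**2) + 8)*8 = (sqrt(36 + 1) + 8)*8 = (sqrt(37) + 8)*8 = (8 + sqrt(37))*8 = 64 + 8*sqrt(37)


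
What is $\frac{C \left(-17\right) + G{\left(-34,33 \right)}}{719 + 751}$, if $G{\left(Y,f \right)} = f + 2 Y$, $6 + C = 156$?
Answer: $- \frac{517}{294} \approx -1.7585$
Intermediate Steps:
$C = 150$ ($C = -6 + 156 = 150$)
$\frac{C \left(-17\right) + G{\left(-34,33 \right)}}{719 + 751} = \frac{150 \left(-17\right) + \left(33 + 2 \left(-34\right)\right)}{719 + 751} = \frac{-2550 + \left(33 - 68\right)}{1470} = \left(-2550 - 35\right) \frac{1}{1470} = \left(-2585\right) \frac{1}{1470} = - \frac{517}{294}$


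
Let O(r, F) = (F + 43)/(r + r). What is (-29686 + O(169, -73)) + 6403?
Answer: -3934842/169 ≈ -23283.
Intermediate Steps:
O(r, F) = (43 + F)/(2*r) (O(r, F) = (43 + F)/((2*r)) = (43 + F)*(1/(2*r)) = (43 + F)/(2*r))
(-29686 + O(169, -73)) + 6403 = (-29686 + (½)*(43 - 73)/169) + 6403 = (-29686 + (½)*(1/169)*(-30)) + 6403 = (-29686 - 15/169) + 6403 = -5016949/169 + 6403 = -3934842/169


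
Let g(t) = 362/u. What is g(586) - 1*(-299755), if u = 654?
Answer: 98020066/327 ≈ 2.9976e+5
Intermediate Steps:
g(t) = 181/327 (g(t) = 362/654 = 362*(1/654) = 181/327)
g(586) - 1*(-299755) = 181/327 - 1*(-299755) = 181/327 + 299755 = 98020066/327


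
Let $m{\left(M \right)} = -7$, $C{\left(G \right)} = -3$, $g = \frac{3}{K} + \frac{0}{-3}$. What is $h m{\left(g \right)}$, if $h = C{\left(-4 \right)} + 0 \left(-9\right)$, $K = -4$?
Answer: $21$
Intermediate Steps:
$g = - \frac{3}{4}$ ($g = \frac{3}{-4} + \frac{0}{-3} = 3 \left(- \frac{1}{4}\right) + 0 \left(- \frac{1}{3}\right) = - \frac{3}{4} + 0 = - \frac{3}{4} \approx -0.75$)
$h = -3$ ($h = -3 + 0 \left(-9\right) = -3 + 0 = -3$)
$h m{\left(g \right)} = \left(-3\right) \left(-7\right) = 21$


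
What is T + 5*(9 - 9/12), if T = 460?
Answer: 2005/4 ≈ 501.25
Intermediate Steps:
T + 5*(9 - 9/12) = 460 + 5*(9 - 9/12) = 460 + 5*(9 - 9*1/12) = 460 + 5*(9 - ¾) = 460 + 5*(33/4) = 460 + 165/4 = 2005/4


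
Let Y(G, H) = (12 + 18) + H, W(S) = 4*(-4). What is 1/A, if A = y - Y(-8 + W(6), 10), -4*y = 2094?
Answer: -2/1127 ≈ -0.0017746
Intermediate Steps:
W(S) = -16
y = -1047/2 (y = -¼*2094 = -1047/2 ≈ -523.50)
Y(G, H) = 30 + H
A = -1127/2 (A = -1047/2 - (30 + 10) = -1047/2 - 1*40 = -1047/2 - 40 = -1127/2 ≈ -563.50)
1/A = 1/(-1127/2) = -2/1127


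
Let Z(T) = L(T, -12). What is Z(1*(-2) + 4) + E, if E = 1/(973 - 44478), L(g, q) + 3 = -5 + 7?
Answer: -43506/43505 ≈ -1.0000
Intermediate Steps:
L(g, q) = -1 (L(g, q) = -3 + (-5 + 7) = -3 + 2 = -1)
Z(T) = -1
E = -1/43505 (E = 1/(-43505) = -1/43505 ≈ -2.2986e-5)
Z(1*(-2) + 4) + E = -1 - 1/43505 = -43506/43505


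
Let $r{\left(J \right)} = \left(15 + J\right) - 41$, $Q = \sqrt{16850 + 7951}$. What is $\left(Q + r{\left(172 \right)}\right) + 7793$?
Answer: $7939 + \sqrt{24801} \approx 8096.5$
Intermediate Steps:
$Q = \sqrt{24801} \approx 157.48$
$r{\left(J \right)} = -26 + J$
$\left(Q + r{\left(172 \right)}\right) + 7793 = \left(\sqrt{24801} + \left(-26 + 172\right)\right) + 7793 = \left(\sqrt{24801} + 146\right) + 7793 = \left(146 + \sqrt{24801}\right) + 7793 = 7939 + \sqrt{24801}$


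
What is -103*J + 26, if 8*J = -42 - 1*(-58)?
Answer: -180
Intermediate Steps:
J = 2 (J = (-42 - 1*(-58))/8 = (-42 + 58)/8 = (⅛)*16 = 2)
-103*J + 26 = -103*2 + 26 = -206 + 26 = -180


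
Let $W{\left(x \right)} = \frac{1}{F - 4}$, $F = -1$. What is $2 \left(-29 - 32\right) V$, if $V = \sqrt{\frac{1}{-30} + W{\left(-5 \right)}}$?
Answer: $- \frac{61 i \sqrt{210}}{15} \approx - 58.932 i$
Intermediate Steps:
$W{\left(x \right)} = - \frac{1}{5}$ ($W{\left(x \right)} = \frac{1}{-1 - 4} = \frac{1}{-5} = - \frac{1}{5}$)
$V = \frac{i \sqrt{210}}{30}$ ($V = \sqrt{\frac{1}{-30} - \frac{1}{5}} = \sqrt{- \frac{1}{30} - \frac{1}{5}} = \sqrt{- \frac{7}{30}} = \frac{i \sqrt{210}}{30} \approx 0.48305 i$)
$2 \left(-29 - 32\right) V = 2 \left(-29 - 32\right) \frac{i \sqrt{210}}{30} = 2 \left(-61\right) \frac{i \sqrt{210}}{30} = - 122 \frac{i \sqrt{210}}{30} = - \frac{61 i \sqrt{210}}{15}$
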